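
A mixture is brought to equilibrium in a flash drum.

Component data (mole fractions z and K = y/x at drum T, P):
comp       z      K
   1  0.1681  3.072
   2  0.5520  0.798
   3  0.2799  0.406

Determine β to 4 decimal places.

β = 0.0968

Rachford–Rice: g(β) = Σ zᵢ(Kᵢ−1)/(1+β(Kᵢ−1)) = 0.
g(0) = ΣzᵢKᵢ − 1 = 0.0705 and g(1) = 1 − Σzᵢ/Kᵢ = -0.4359, so a root lies in (0, 1).
Iterate (Newton) starting at β = 0.5:
  β = 0.5000: g = -0.18946, g' = -0.4018 → β = 0.0285
  β = 0.0285: g = 0.04763, g' = -0.7685 → β = 0.0905
  β = 0.0905: g = 0.00405, g' = -0.6455 → β = 0.0967
  β = 0.0967: g = 0.00003, g' = -0.6354 → β = 0.0968
Converged at β = 0.0968.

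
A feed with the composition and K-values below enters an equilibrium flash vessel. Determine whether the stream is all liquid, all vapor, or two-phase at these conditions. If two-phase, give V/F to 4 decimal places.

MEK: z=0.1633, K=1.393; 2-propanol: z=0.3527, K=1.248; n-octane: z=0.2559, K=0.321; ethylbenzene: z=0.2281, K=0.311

all liquid

ΣzᵢKᵢ = 0.8207; Σzᵢ/Kᵢ = 1.9305.
Since ΣzᵢKᵢ < 1 the mixture is below its bubble point — single liquid phase.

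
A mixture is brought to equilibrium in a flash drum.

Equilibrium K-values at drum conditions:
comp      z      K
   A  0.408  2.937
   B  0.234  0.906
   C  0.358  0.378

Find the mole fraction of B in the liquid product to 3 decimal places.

Material balance + equilibrium reduce to Σ zᵢ(Kᵢ−1)/(1+β(Kᵢ−1)) = 0.
g(0) = ΣzᵢKᵢ − 1 = 0.546 and g(1) = 1 − Σzᵢ/Kᵢ = -0.344, so a root lies in (0, 1).
Newton iteration, β⁰ = 0.62:
  β = 0.620: g = -0.0267, g' = -0.685 → β = 0.581
Converged at β = 0.581.
Compositions from xᵢ = zᵢ/(1+β(Kᵢ−1)), yᵢ = Kᵢxᵢ:
  A: x = 0.192, y = 0.564
  B: x = 0.248, y = 0.224
  C: x = 0.560, y = 0.212

x_B = 0.248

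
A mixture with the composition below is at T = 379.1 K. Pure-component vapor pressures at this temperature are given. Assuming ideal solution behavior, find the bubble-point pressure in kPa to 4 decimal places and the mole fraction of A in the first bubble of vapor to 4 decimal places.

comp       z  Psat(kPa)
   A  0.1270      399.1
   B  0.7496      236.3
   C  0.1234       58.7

At the bubble point ψ → 0, so ΣzᵢKᵢ = 1 with Kᵢ = Pᵢˢᵃᵗ/P ⇒ P = ΣzᵢPᵢˢᵃᵗ.
P = 0.1270·399.1 + 0.7496·236.3 + 0.1234·58.7 = 235.0598 kPa
yᵢ = zᵢPᵢˢᵃᵗ/P ⇒ y_A = 0.1270·399.1/235.0598 = 0.2156

Pbub = 235.0598 kPa, y_A = 0.2156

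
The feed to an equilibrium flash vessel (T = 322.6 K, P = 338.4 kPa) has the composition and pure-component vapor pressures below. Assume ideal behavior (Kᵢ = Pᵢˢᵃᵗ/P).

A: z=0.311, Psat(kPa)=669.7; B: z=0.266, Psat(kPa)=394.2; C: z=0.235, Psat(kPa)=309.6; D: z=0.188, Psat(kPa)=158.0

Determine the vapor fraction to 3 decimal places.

ψ = 0.849

Raoult's law: Kᵢ = Pᵢˢᵃᵗ/P = Pᵢˢᵃᵗ/338.4.
  K_A = 669.7/338.4 = 1.97902, K_B = 394.2/338.4 = 1.16489, K_C = 309.6/338.4 = 0.91489, K_D = 158.0/338.4 = 0.46690
Material balance + equilibrium reduce to Σ zᵢ(Kᵢ−1)/(1+ψ(Kᵢ−1)) = 0.
Feasibility: ΣzᵢKᵢ = 1.228, Σzᵢ/Kᵢ = 1.045 — both > 1, two phases present.
Newton–Raphson from ψ = 0.5:
  ψ = 0.500: g = 0.0874, g' = -0.242 → ψ = 0.862
  ψ = 0.862: g = -0.0034, g' = -0.278 → ψ = 0.849
Converged at ψ = 0.849.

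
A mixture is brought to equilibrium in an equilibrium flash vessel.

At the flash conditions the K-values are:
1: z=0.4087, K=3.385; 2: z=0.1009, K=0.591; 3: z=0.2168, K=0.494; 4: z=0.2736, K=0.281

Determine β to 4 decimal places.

β = 0.4363

Let β = V/F and solve Σ zᵢ(Kᵢ−1)/(1+β(Kᵢ−1)) = 0.
Feasibility: ΣzᵢKᵢ = 1.6271, Σzᵢ/Kᵢ = 1.7040 — both > 1, two phases present.
Newton iteration, β⁰ = 0.4:
  β = 0.4000: g = 0.03583, g' = -0.9990 → β = 0.4359
  β = 0.4359: g = 0.00045, g' = -0.9753 → β = 0.4363
Converged at β = 0.4363.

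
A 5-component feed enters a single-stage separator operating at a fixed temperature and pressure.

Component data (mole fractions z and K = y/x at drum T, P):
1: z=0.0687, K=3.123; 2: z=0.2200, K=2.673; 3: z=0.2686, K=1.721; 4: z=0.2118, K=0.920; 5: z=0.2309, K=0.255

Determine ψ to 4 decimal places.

Material balance + equilibrium reduce to Σ zᵢ(Kᵢ−1)/(1+ψ(Kᵢ−1)) = 0.
g(0) = ΣzᵢKᵢ − 1 = 0.5186 and g(1) = 1 − Σzᵢ/Kᵢ = -0.3961, so a root lies in (0, 1).
Iterate (Newton) starting at ψ = 0.5:
  ψ = 0.5000: g = 0.12172, g' = -0.6578 → ψ = 0.6850
  ψ = 0.6850: g = -0.00868, g' = -0.7837 → ψ = 0.6740
  ψ = 0.6740: g = -0.00008, g' = -0.7702 → ψ = 0.6739
Converged at ψ = 0.6739.

ψ = 0.6739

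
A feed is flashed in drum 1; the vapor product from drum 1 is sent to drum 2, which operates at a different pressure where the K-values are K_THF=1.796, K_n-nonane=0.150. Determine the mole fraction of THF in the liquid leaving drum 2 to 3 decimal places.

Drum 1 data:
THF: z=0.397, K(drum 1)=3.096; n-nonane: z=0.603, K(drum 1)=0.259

x_THF (drum 2) = 0.516

Drum 1:
Iterate (Newton) starting at ψ₁ = 0.36:
  ψ₁ = 0.360: g = -0.1351, g' = -1.182 → ψ₁ = 0.246
  ψ₁ = 0.246: g = 0.0030, g' = -1.255 → ψ₁ = 0.248
Converged at ψ₁ = 0.248.
Drum-1 compositions:
  THF: x = 0.261, y = 0.809
  n-nonane: x = 0.739, y = 0.191
Drum-2 feed = drum-1 vapor: z₂ = (0.8086, 0.1914).
Drum 2:
Material balance + equilibrium reduce to Σ zᵢ(Kᵢ−1)/(1+ψ₂(Kᵢ−1)) = 0.
Check two-phase: ΣzᵢKᵢ = 1.481 > 1 and Σzᵢ/Kᵢ = 1.726 > 1, so g(0) = 0.481 > 0 and g(1) = -0.726 < 0.
Binary case is linear: z₁(K₁−1)(1+ψ₂(K₂−1)) + z₂(K₂−1)(1+ψ₂(K₁−1)) = 0
⇒ ψ₂ = [z₁(K₁−1)+z₂(K₂−1)] / [−(K₁−1)(K₂−1)] = 0.4810/0.6766 = 0.711
  THF: x = 0.516, y = 0.927
  n-nonane: x = 0.484, y = 0.073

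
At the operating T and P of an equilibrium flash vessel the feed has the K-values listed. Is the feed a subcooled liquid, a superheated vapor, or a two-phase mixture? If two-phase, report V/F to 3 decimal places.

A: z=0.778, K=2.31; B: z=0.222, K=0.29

two-phase, V/F = 0.926

ΣzᵢKᵢ = 1.862; Σzᵢ/Kᵢ = 1.102.
Both exceed 1, so a two-phase solution exists.
Binary case is linear: z₁(K₁−1)(1+ψ(K₂−1)) + z₂(K₂−1)(1+ψ(K₁−1)) = 0
⇒ ψ = [z₁(K₁−1)+z₂(K₂−1)] / [−(K₁−1)(K₂−1)] = 0.8616/0.9301 = 0.926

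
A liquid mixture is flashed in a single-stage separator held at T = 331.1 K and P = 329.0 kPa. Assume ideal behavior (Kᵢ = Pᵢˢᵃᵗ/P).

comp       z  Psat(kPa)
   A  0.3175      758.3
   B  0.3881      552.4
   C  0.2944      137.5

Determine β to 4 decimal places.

Raoult's law: Kᵢ = Pᵢˢᵃᵗ/P = Pᵢˢᵃᵗ/329.0.
  K_A = 758.3/329.0 = 2.304863, K_B = 552.4/329.0 = 1.679027, K_C = 137.5/329.0 = 0.417933
Rachford–Rice: g(β) = Σ zᵢ(Kᵢ−1)/(1+β(Kᵢ−1)) = 0.
Feasibility: ΣzᵢKᵢ = 1.5065, Σzᵢ/Kᵢ = 1.0733 — both > 1, two phases present.
Iterate (Newton) starting at β = 0.36:
  β = 0.3600: g = 0.27686, g' = -0.5254 → β = 0.8869
  β = 0.8869: g = 0.00229, g' = -0.6121 → β = 0.8907
Converged at β = 0.8906.

β = 0.8906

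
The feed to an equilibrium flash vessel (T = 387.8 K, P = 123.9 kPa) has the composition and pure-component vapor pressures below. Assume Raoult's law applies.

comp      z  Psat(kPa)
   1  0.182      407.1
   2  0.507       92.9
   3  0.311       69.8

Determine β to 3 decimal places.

Raoult's law: Kᵢ = Pᵢˢᵃᵗ/P = Pᵢˢᵃᵗ/123.9.
  K_1 = 407.1/123.9 = 3.28571, K_2 = 92.9/123.9 = 0.74980, K_3 = 69.8/123.9 = 0.56336
Let β = V/F and solve Σ zᵢ(Kᵢ−1)/(1+β(Kᵢ−1)) = 0.
Feasibility: ΣzᵢKᵢ = 1.153, Σzᵢ/Kᵢ = 1.284 — both > 1, two phases present.
Iterate (Newton) starting at β = 0.5:
  β = 0.500: g = -0.1246, g' = -0.346 → β = 0.140
  β = 0.140: g = 0.0394, g' = -0.648 → β = 0.200
  β = 0.200: g = 0.0030, g' = -0.554 → β = 0.206
Converged at β = 0.206.

β = 0.206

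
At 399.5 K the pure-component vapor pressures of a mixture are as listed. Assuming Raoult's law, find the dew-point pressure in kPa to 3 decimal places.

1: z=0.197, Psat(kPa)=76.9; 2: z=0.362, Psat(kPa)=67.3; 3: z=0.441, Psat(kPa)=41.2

Pdew = 53.635 kPa

At the dew point ψ → 1, so Σzᵢ/Kᵢ = 1 with Kᵢ = Pᵢˢᵃᵗ/P ⇒ 1/P = Σzᵢ/Pᵢˢᵃᵗ.
1/P = 0.197/76.9 + 0.362/67.3 + 0.441/41.2 = 0.018645 ⇒ P = 53.635 kPa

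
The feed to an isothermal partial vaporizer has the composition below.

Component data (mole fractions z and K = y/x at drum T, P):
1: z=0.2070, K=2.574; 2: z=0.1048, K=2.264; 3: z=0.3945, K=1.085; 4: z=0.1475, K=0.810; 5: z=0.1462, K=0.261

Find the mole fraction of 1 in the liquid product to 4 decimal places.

x_1 = 0.0984

Iterate (Newton) starting at ψ = 0.5:
  ψ = 0.5000: g = 0.09334, g' = -0.4334 → ψ = 0.7153
  ψ = 0.7153: g = -0.00721, g' = -0.5287 → ψ = 0.7017
  ψ = 0.7017: g = -0.00008, g' = -0.5169 → ψ = 0.7015
Converged at ψ = 0.7015.
Compositions from xᵢ = zᵢ/(1+ψ(Kᵢ−1)), yᵢ = Kᵢxᵢ:
  1: x = 0.0984, y = 0.2532
  2: x = 0.0555, y = 0.1258
  3: x = 0.3723, y = 0.4039
  4: x = 0.1702, y = 0.1378
  5: x = 0.3036, y = 0.0792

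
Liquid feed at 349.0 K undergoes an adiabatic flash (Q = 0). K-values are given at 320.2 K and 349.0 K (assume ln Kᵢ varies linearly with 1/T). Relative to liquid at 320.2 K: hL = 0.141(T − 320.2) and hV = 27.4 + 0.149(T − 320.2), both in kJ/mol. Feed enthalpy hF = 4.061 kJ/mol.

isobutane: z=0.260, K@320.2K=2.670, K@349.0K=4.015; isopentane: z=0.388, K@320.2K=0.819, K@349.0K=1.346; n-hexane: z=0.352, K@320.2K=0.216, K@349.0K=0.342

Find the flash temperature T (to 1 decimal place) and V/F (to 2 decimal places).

Adiabatic flash: solve Rachford–Rice at each trial T, then check hF = ψ·hV(T) + (1−ψ)·hL(T).
  T = 320.2 K: K = (2.670, 0.819, 0.216), RR gives ψ = 0.101, H_out = 2.778 kJ/mol
  T = 349.0 K: K = (4.015, 1.346, 0.342), RR gives ψ = 0.610, H_out = 20.917 kJ/mol
  T = 334.6 K: K = (3.303, 1.061, 0.274), RR gives ψ = 0.367, H_out = 12.117 kJ/mol
  T = 327.4 K: K = (2.977, 0.935, 0.244), RR gives ψ = 0.237, H_out = 7.530 kJ/mol
  T = 323.8 K: K = (2.821, 0.876, 0.230), RR gives ψ = 0.170, H_out = 5.181 kJ/mol
  T = 322.0 K: K = (2.745, 0.847, 0.223), RR gives ψ = 0.136, H_out = 3.987 kJ/mol
Linear interpolation between T = 322.0 (H_out = 3.987) and T = 323.8 (H_out = 5.181) on hF = 4.061 gives T ≈ 322.1 K, at which ψ = 0.14.

T = 322.1 K, V/F = 0.14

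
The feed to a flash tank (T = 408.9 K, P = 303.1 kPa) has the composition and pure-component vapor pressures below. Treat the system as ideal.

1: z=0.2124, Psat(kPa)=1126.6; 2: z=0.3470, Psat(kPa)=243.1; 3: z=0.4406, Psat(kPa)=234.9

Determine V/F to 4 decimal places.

Raoult's law: Kᵢ = Pᵢˢᵃᵗ/P = Pᵢˢᵃᵗ/303.1.
  K_1 = 1126.6/303.1 = 3.716925, K_2 = 243.1/303.1 = 0.802046, K_3 = 234.9/303.1 = 0.774992
Rachford–Rice: g(V/F) = Σ zᵢ(Kᵢ−1)/(1+V/F(Kᵢ−1)) = 0.
g(0) = ΣzᵢKᵢ − 1 = 0.4092 and g(1) = 1 − Σzᵢ/Kᵢ = -0.0583, so a root lies in (0, 1).
Iterate (Newton) starting at V/F = 0.5:
  V/F = 0.5000: g = 0.05674, g' = -0.3269 → V/F = 0.6736
  V/F = 0.6736: g = 0.00781, g' = -0.2449 → V/F = 0.7054
  V/F = 0.7054: g = 0.00017, g' = -0.2342 → V/F = 0.7062
Converged at V/F = 0.7062.

V/F = 0.7062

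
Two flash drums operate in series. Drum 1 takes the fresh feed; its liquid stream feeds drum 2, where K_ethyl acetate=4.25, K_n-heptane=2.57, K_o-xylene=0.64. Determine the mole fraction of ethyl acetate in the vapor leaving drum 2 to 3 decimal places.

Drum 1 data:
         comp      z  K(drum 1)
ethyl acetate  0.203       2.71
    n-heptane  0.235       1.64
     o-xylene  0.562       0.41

y_ethyl acetate (drum 2) = 0.196

Drum 1:
Material balance + equilibrium reduce to Σ zᵢ(Kᵢ−1)/(1+ψ₁(Kᵢ−1)) = 0.
Check two-phase: ΣzᵢKᵢ = 1.166 > 1 and Σzᵢ/Kᵢ = 1.589 > 1, so g(0) = 0.166 > 0 and g(1) = -0.589 < 0.
Newton–Raphson from ψ₁ = 0.5:
  ψ₁ = 0.500: g = -0.1693, g' = -0.621 → ψ₁ = 0.228
  ψ₁ = 0.228: g = -0.0019, g' = -0.642 → ψ₁ = 0.225
Converged at ψ₁ = 0.225.
Drum-1 compositions:
  ethyl acetate: x = 0.147, y = 0.397
  n-heptane: x = 0.205, y = 0.337
  o-xylene: x = 0.648, y = 0.266
Drum-2 feed = drum-1 liquid: z₂ = (0.1466, 0.2055, 0.6479).
Drum 2:
Let ψ₂ = V/F and solve Σ zᵢ(Kᵢ−1)/(1+ψ₂(Kᵢ−1)) = 0.
Feasibility: ΣzᵢKᵢ = 1.566, Σzᵢ/Kᵢ = 1.127 — both > 1, two phases present.
Newton–Raphson from ψ₂ = 0.33:
  ψ₂ = 0.330: g = 0.1778, g' = -0.689 → ψ₂ = 0.588
  ψ₂ = 0.588: g = 0.0355, g' = -0.455 → ψ₂ = 0.666
  ψ₂ = 0.666: g = 0.0014, g' = -0.421 → ψ₂ = 0.670
Converged at ψ₂ = 0.670.
  ethyl acetate: x = 0.046, y = 0.196
  n-heptane: x = 0.100, y = 0.257
  o-xylene: x = 0.854, y = 0.546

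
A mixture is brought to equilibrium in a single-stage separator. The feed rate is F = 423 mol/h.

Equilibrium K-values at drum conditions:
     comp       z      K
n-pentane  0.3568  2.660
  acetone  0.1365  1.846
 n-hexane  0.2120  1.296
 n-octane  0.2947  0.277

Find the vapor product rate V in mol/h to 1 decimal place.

Material balance + equilibrium reduce to Σ zᵢ(Kᵢ−1)/(1+V/F(Kᵢ−1)) = 0.
Feasibility: ΣzᵢKᵢ = 1.5575, Σzᵢ/Kᵢ = 1.4356 — both > 1, two phases present.
Iterate (Newton) starting at V/F = 0.5:
  V/F = 0.5000: g = 0.12577, g' = -0.7338 → V/F = 0.6714
  V/F = 0.6714: g = -0.00796, g' = -0.8543 → V/F = 0.6621
  V/F = 0.6621: g = -0.00005, g' = -0.8431 → V/F = 0.6620
Converged at V/F = 0.6620.
Then V = V/F·F = 0.6620·423 = 280.0 mol/h and L = F − V = 143.0 mol/h.

V = 280.0 mol/h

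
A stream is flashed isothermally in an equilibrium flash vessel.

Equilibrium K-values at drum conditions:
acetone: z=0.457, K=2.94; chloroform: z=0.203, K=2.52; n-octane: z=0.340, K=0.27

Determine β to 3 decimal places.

Iterate (Newton) starting at β = 0.66:
  β = 0.660: g = 0.0639, g' = -1.122 → β = 0.717
  β = 0.717: g = -0.0022, g' = -1.206 → β = 0.715
Converged at β = 0.715.

β = 0.715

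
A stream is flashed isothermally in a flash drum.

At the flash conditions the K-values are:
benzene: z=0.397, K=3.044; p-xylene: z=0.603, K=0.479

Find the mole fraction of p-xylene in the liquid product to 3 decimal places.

x_p-xylene = 0.797

Rachford–Rice: g(β) = Σ zᵢ(Kᵢ−1)/(1+β(Kᵢ−1)) = 0.
Feasibility: ΣzᵢKᵢ = 1.497, Σzᵢ/Kᵢ = 1.389 — both > 1, two phases present.
Binary case is linear: z₁(K₁−1)(1+β(K₂−1)) + z₂(K₂−1)(1+β(K₁−1)) = 0
⇒ β = [z₁(K₁−1)+z₂(K₂−1)] / [−(K₁−1)(K₂−1)] = 0.4973/1.0649 = 0.467
Compositions from xᵢ = zᵢ/(1+β(Kᵢ−1)), yᵢ = Kᵢxᵢ:
  benzene: x = 0.203, y = 0.618
  p-xylene: x = 0.797, y = 0.382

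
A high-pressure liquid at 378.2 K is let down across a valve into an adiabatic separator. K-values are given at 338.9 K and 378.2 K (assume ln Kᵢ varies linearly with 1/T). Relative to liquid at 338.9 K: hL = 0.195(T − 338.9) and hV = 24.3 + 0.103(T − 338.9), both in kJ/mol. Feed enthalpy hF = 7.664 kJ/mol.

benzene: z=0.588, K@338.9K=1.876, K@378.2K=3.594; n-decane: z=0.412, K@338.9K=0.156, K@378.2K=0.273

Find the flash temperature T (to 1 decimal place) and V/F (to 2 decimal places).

T = 342.4 K, V/F = 0.29

Adiabatic flash: solve Rachford–Rice at each trial T, then check hF = ψ·hV(T) + (1−ψ)·hL(T).
  T = 338.9 K: K = (1.876, 0.156), RR gives ψ = 0.226, H_out = 5.501 kJ/mol
  T = 378.2 K: K = (3.594, 0.273), RR gives ψ = 0.650, H_out = 21.108 kJ/mol
  T = 358.5 K: K = (2.641, 0.209), RR gives ψ = 0.493, H_out = 14.906 kJ/mol
  T = 348.7 K: K = (2.237, 0.181), RR gives ψ = 0.385, H_out = 10.925 kJ/mol
  T = 343.8 K: K = (2.051, 0.168), RR gives ψ = 0.315, H_out = 8.470 kJ/mol
  T = 341.4 K: K = (1.964, 0.162), RR gives ψ = 0.274, H_out = 7.095 kJ/mol
Linear interpolation between T = 341.4 (H_out = 7.095) and T = 343.8 (H_out = 8.470) on hF = 7.664 gives T ≈ 342.4 K, at which ψ = 0.29.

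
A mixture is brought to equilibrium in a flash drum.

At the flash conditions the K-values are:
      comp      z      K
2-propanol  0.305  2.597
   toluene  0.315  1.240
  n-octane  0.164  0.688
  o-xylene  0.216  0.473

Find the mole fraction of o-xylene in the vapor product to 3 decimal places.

y_o-xylene = 0.182

Let ψ = V/F and solve Σ zᵢ(Kᵢ−1)/(1+ψ(Kᵢ−1)) = 0.
Check two-phase: ΣzᵢKᵢ = 1.398 > 1 and Σzᵢ/Kᵢ = 1.067 > 1, so g(0) = 0.398 > 0 and g(1) = -0.067 < 0.
Newton iteration, ψ⁰ = 0.5:
  ψ = 0.500: g = 0.1231, g' = -0.388 → ψ = 0.817
  ψ = 0.817: g = 0.0058, g' = -0.373 → ψ = 0.833
Converged at ψ = 0.833.
Compositions from xᵢ = zᵢ/(1+ψ(Kᵢ−1)), yᵢ = Kᵢxᵢ:
  2-propanol: x = 0.131, y = 0.340
  toluene: x = 0.263, y = 0.326
  n-octane: x = 0.222, y = 0.152
  o-xylene: x = 0.385, y = 0.182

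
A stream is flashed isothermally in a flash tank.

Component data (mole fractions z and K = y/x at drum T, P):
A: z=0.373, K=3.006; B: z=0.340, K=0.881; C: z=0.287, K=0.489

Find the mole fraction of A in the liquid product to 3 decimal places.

Material balance + equilibrium reduce to Σ zᵢ(Kᵢ−1)/(1+V/F(Kᵢ−1)) = 0.
g(0) = ΣzᵢKᵢ − 1 = 0.561 and g(1) = 1 − Σzᵢ/Kᵢ = -0.097, so a root lies in (0, 1).
Newton iteration, V/F⁰ = 0.58:
  V/F = 0.580: g = 0.0940, g' = -0.478 → V/F = 0.777
  V/F = 0.777: g = 0.0047, g' = -0.441 → V/F = 0.787
Converged at V/F = 0.787.
Compositions from xᵢ = zᵢ/(1+V/F(Kᵢ−1)), yᵢ = Kᵢxᵢ:
  A: x = 0.145, y = 0.435
  B: x = 0.375, y = 0.331
  C: x = 0.480, y = 0.235

x_A = 0.145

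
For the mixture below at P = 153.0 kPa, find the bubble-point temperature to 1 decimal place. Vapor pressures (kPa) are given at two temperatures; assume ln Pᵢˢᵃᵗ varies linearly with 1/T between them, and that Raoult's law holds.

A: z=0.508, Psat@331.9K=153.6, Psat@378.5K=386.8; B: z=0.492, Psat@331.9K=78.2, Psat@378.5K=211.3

Bubble-point temperature: ΣzᵢPᵢˢᵃᵗ(T) = P. Interpolate ln Pᵢˢᵃᵗ = aᵢ + bᵢ/T.
  T = 331.9 K: ΣzᵢPᵢˢᵃᵗ = 116.50 kPa
  T = 378.5 K: ΣzᵢPᵢˢᵃᵗ = 300.45 kPa
  T = 355.2 K: ΣzᵢPᵢˢᵃᵗ = 192.97 kPa
  T = 343.5 K: ΣzᵢPᵢˢᵃᵗ = 151.06 kPa
  T = 349.4 K: ΣzᵢPᵢˢᵃᵗ = 171.26 kPa
  T = 346.4 K: ΣzᵢPᵢˢᵃᵗ = 160.76 kPa
Interpolating between 343.5 K and 346.4 K gives T ≈ 344.1 K.

T = 344.1 K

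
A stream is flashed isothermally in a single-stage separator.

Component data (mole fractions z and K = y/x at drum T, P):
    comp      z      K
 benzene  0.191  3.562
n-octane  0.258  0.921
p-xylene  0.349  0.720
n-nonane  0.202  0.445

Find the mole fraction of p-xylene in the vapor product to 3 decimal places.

Iterate (Newton) starting at ψ = 0.5:
  ψ = 0.500: g = -0.0755, g' = -0.399 → ψ = 0.311
  ψ = 0.311: g = 0.0090, g' = -0.514 → ψ = 0.328
  ψ = 0.328: g = 0.0001, g' = -0.498 → ψ = 0.329
Converged at ψ = 0.329.
Compositions from xᵢ = zᵢ/(1+ψ(Kᵢ−1)), yᵢ = Kᵢxᵢ:
  benzene: x = 0.104, y = 0.369
  n-octane: x = 0.265, y = 0.244
  p-xylene: x = 0.384, y = 0.277
  n-nonane: x = 0.247, y = 0.110

y_p-xylene = 0.277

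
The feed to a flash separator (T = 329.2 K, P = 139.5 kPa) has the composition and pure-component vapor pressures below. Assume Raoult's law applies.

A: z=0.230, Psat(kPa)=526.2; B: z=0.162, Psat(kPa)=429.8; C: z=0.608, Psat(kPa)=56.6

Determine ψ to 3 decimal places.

ψ = 0.413

Raoult's law: Kᵢ = Pᵢˢᵃᵗ/P = Pᵢˢᵃᵗ/139.5.
  K_A = 526.2/139.5 = 3.77204, K_B = 429.8/139.5 = 3.08100, K_C = 56.6/139.5 = 0.40573
Rachford–Rice: g(ψ) = Σ zᵢ(Kᵢ−1)/(1+ψ(Kᵢ−1)) = 0.
g(0) = ΣzᵢKᵢ − 1 = 0.613 and g(1) = 1 − Σzᵢ/Kᵢ = -0.612, so a root lies in (0, 1).
Newton iteration, ψ⁰ = 0.5:
  ψ = 0.500: g = -0.0816, g' = -0.914 → ψ = 0.411
  ψ = 0.411: g = 0.0020, g' = -0.966 → ψ = 0.413
Converged at ψ = 0.413.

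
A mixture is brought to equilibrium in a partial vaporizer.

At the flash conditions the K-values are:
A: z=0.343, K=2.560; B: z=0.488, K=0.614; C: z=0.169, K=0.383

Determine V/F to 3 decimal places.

Rachford–Rice: g(V/F) = Σ zᵢ(Kᵢ−1)/(1+V/F(Kᵢ−1)) = 0.
g(0) = ΣzᵢKᵢ − 1 = 0.242 and g(1) = 1 − Σzᵢ/Kᵢ = -0.370, so a root lies in (0, 1).
Newton–Raphson from V/F = 0.5:
  V/F = 0.500: g = -0.0836, g' = -0.510 → V/F = 0.336
  V/F = 0.336: g = 0.0031, g' = -0.558 → V/F = 0.342
Converged at V/F = 0.342.

V/F = 0.342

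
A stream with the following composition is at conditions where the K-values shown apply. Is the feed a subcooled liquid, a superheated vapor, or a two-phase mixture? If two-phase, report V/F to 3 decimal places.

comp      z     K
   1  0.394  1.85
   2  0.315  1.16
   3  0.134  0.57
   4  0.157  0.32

two-phase, V/F = 0.625

ΣzᵢKᵢ = 1.221; Σzᵢ/Kᵢ = 1.210.
Both exceed 1, so a two-phase solution exists.
Newton–Raphson from ψ = 0.31:
  ψ = 0.310: g = 0.1113, g' = -0.335 → ψ = 0.642
  ψ = 0.642: g = -0.0067, g' = -0.402 → ψ = 0.625
Converged at ψ = 0.625.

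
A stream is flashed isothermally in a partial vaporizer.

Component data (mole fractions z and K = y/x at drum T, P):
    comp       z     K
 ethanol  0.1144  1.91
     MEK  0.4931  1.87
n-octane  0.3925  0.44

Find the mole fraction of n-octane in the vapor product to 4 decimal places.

Material balance + equilibrium reduce to Σ zᵢ(Kᵢ−1)/(1+ψ(Kᵢ−1)) = 0.
Check two-phase: ΣzᵢKᵢ = 1.3133 > 1 and Σzᵢ/Kᵢ = 1.2156 > 1, so g(0) = 0.3133 > 0 and g(1) = -0.2156 < 0.
Iterate (Newton) starting at ψ = 0.5:
  ψ = 0.5000: g = 0.06522, g' = -0.4634 → ψ = 0.6407
  ψ = 0.6407: g = -0.00159, g' = -0.4911 → ψ = 0.6375
Converged at ψ = 0.6375.
Compositions from xᵢ = zᵢ/(1+ψ(Kᵢ−1)), yᵢ = Kᵢxᵢ:
  ethanol: x = 0.0724, y = 0.1383
  MEK: x = 0.3172, y = 0.5931
  n-octane: x = 0.6104, y = 0.2686

y_n-octane = 0.2686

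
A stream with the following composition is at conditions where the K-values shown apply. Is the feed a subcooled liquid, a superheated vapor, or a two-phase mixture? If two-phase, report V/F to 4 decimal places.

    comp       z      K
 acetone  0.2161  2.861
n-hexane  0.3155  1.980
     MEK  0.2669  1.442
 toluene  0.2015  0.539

superheated vapor

ΣzᵢKᵢ = 1.7364; Σzᵢ/Kᵢ = 0.7938.
Since Σzᵢ/Kᵢ < 1 the mixture is above its dew point — single vapor phase.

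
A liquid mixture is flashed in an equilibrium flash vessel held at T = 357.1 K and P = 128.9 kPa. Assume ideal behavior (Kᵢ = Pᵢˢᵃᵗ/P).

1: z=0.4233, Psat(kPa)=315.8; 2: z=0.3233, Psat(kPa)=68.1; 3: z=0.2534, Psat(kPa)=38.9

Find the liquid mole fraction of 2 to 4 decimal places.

Raoult's law: Kᵢ = Pᵢˢᵃᵗ/P = Pᵢˢᵃᵗ/128.9.
  K_1 = 315.8/128.9 = 2.449961, K_2 = 68.1/128.9 = 0.528317, K_3 = 38.9/128.9 = 0.301784
Newton iteration, β⁰ = 0.52:
  β = 0.5200: g = -0.12991, g' = -0.7201 → β = 0.3396
  β = 0.3396: g = -0.00223, g' = -0.7138 → β = 0.3365
Converged at β = 0.3365.
Compositions from xᵢ = zᵢ/(1+β(Kᵢ−1)), yᵢ = Kᵢxᵢ:
  1: x = 0.2845, y = 0.6970
  2: x = 0.3843, y = 0.2030
  3: x = 0.3312, y = 0.1000

x_2 = 0.3843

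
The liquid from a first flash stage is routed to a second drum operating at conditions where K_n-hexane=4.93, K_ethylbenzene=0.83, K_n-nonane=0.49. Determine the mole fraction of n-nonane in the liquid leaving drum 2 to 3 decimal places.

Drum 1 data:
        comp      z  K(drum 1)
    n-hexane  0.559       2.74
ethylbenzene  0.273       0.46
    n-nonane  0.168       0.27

Drum 1:
Let ψ₁ = V/F and solve Σ zᵢ(Kᵢ−1)/(1+ψ₁(Kᵢ−1)) = 0.
g(0) = ΣzᵢKᵢ − 1 = 0.703 and g(1) = 1 − Σzᵢ/Kᵢ = -0.420, so a root lies in (0, 1).
Newton iteration, ψ₁⁰ = 0.64:
  ψ₁ = 0.640: g = 0.0047, g' = -0.880 → ψ₁ = 0.645
Converged at ψ₁ = 0.645.
Drum-1 compositions:
  n-hexane: x = 0.263, y = 0.721
  ethylbenzene: x = 0.419, y = 0.193
  n-nonane: x = 0.318, y = 0.086
Drum-2 feed = drum-1 liquid: z₂ = (0.2633, 0.4190, 0.3177).
Drum 2:
Material balance + equilibrium reduce to Σ zᵢ(Kᵢ−1)/(1+ψ₂(Kᵢ−1)) = 0.
Feasibility: ΣzᵢKᵢ = 1.802, Σzᵢ/Kᵢ = 1.207 — both > 1, two phases present.
Newton iteration, ψ₂⁰ = 0.5:
  ψ₂ = 0.500: g = 0.0537, g' = -0.626 → ψ₂ = 0.586
  ψ₂ = 0.586: g = 0.0032, g' = -0.556 → ψ₂ = 0.592
Converged at ψ₂ = 0.592.
  n-hexane: x = 0.079, y = 0.390
  ethylbenzene: x = 0.466, y = 0.387
  n-nonane: x = 0.455, y = 0.223

x_n-nonane (drum 2) = 0.455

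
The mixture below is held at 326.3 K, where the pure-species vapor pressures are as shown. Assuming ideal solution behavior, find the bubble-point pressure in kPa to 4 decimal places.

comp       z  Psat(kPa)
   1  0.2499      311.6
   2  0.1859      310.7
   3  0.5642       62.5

Pbub = 170.8905 kPa

At the bubble point ψ → 0, so ΣzᵢKᵢ = 1 with Kᵢ = Pᵢˢᵃᵗ/P ⇒ P = ΣzᵢPᵢˢᵃᵗ.
P = 0.2499·311.6 + 0.1859·310.7 + 0.5642·62.5 = 170.8905 kPa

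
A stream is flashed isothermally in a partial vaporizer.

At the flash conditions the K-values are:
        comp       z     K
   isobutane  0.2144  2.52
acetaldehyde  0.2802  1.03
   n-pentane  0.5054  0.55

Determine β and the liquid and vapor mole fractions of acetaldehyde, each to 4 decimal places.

Newton iteration, β⁰ = 0.52:
  β = 0.5200: g = -0.10661, g' = -0.3292 → β = 0.1962
  β = 0.1962: g = 0.00995, g' = -0.4173 → β = 0.2200
  β = 0.2200: g = 0.00016, g' = -0.4045 → β = 0.2204
Converged at β = 0.2204.
Compositions from xᵢ = zᵢ/(1+β(Kᵢ−1)), yᵢ = Kᵢxᵢ:
  isobutane: x = 0.1606, y = 0.4047
  acetaldehyde: x = 0.2784, y = 0.2867
  n-pentane: x = 0.5610, y = 0.3086

β = 0.2204, x_acetaldehyde = 0.2784, y_acetaldehyde = 0.2867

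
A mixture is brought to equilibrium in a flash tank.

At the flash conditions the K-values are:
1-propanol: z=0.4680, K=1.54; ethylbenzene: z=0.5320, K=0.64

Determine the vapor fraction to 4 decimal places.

Binary case is linear: z₁(K₁−1)(1+ψ(K₂−1)) + z₂(K₂−1)(1+ψ(K₁−1)) = 0
⇒ ψ = [z₁(K₁−1)+z₂(K₂−1)] / [−(K₁−1)(K₂−1)] = 0.06120/0.19440 = 0.3148

ψ = 0.3148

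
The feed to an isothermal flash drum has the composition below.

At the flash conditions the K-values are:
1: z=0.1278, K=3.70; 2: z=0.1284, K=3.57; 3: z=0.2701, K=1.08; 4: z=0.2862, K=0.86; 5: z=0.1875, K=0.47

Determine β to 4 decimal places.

β = 0.8564

Let β = V/F and solve Σ zᵢ(Kᵢ−1)/(1+β(Kᵢ−1)) = 0.
Check two-phase: ΣzᵢKᵢ = 1.5572 > 1 and Σzᵢ/Kᵢ = 1.0523 > 1, so g(0) = 0.5572 > 0 and g(1) = -0.0523 < 0.
Iterate (Newton) starting at β = 0.5:
  β = 0.5000: g = 0.13374, g' = -0.4367 → β = 0.8062
  β = 0.8062: g = 0.01764, g' = -0.3514 → β = 0.8564
Converged at β = 0.8564.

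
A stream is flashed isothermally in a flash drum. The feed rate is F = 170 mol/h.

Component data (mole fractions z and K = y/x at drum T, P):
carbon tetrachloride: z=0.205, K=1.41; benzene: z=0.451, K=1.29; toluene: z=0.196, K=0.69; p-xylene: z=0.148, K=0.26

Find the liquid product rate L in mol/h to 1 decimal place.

L = 129.2 mol/h

Rachford–Rice: g(V/F) = Σ zᵢ(Kᵢ−1)/(1+V/F(Kᵢ−1)) = 0.
Feasibility: ΣzᵢKᵢ = 1.045, Σzᵢ/Kᵢ = 1.348 — both > 1, two phases present.
Newton–Raphson from V/F = 0.41:
  V/F = 0.410: g = -0.0380, g' = -0.247 → V/F = 0.256
  V/F = 0.256: g = -0.0034, g' = -0.207 → V/F = 0.240
Converged at V/F = 0.240.
Then V = V/F·F = 0.2399·170 = 40.8 mol/h and L = F − V = 129.2 mol/h.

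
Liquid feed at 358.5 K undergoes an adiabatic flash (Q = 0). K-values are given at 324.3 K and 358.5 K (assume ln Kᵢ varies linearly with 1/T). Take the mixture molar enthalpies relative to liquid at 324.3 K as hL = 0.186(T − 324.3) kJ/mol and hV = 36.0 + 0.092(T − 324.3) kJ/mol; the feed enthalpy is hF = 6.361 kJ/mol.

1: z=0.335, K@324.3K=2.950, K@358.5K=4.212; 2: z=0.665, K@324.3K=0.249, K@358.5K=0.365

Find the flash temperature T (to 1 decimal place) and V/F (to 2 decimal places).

Adiabatic flash: solve Rachford–Rice at each trial T, then check hF = ψ·hV(T) + (1−ψ)·hL(T).
  T = 324.3 K: K = (2.950, 0.249), RR gives ψ = 0.105, H_out = 3.782 kJ/mol
  T = 358.5 K: K = (4.212, 0.365), RR gives ψ = 0.321, H_out = 16.870 kJ/mol
  T = 341.4 K: K = (3.557, 0.304), RR gives ψ = 0.221, H_out = 10.797 kJ/mol
  T = 332.9 K: K = (3.249, 0.276), RR gives ψ = 0.167, H_out = 7.480 kJ/mol
  T = 328.6 K: K = (3.098, 0.262), RR gives ψ = 0.137, H_out = 5.682 kJ/mol
  T = 330.8 K: K = (3.175, 0.269), RR gives ψ = 0.153, H_out = 6.614 kJ/mol
Linear interpolation between T = 328.6 (H_out = 5.682) and T = 330.8 (H_out = 6.614) on hF = 6.361 gives T ≈ 330.2 K, at which ψ = 0.15.

T = 330.2 K, V/F = 0.15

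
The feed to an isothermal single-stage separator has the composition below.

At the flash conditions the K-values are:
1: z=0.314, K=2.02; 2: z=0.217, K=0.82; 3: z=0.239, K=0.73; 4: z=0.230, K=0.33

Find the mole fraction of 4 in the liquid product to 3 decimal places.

x_4 = 0.255

Let β = V/F and solve Σ zᵢ(Kᵢ−1)/(1+β(Kᵢ−1)) = 0.
g(0) = ΣzᵢKᵢ − 1 = 0.063 and g(1) = 1 − Σzᵢ/Kᵢ = -0.444, so a root lies in (0, 1).
Newton–Raphson from β = 0.39:
  β = 0.390: g = -0.0936, g' = -0.386 → β = 0.148
Converged at β = 0.148.
Compositions from xᵢ = zᵢ/(1+β(Kᵢ−1)), yᵢ = Kᵢxᵢ:
  1: x = 0.273, y = 0.551
  2: x = 0.223, y = 0.183
  3: x = 0.249, y = 0.182
  4: x = 0.255, y = 0.084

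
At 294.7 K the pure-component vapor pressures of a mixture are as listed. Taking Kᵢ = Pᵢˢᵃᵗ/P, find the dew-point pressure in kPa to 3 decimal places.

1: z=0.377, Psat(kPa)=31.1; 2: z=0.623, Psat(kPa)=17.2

At the dew point ψ → 1, so Σzᵢ/Kᵢ = 1 with Kᵢ = Pᵢˢᵃᵗ/P ⇒ 1/P = Σzᵢ/Pᵢˢᵃᵗ.
1/P = 0.377/31.1 + 0.623/17.2 = 0.048343 ⇒ P = 20.685 kPa

Pdew = 20.685 kPa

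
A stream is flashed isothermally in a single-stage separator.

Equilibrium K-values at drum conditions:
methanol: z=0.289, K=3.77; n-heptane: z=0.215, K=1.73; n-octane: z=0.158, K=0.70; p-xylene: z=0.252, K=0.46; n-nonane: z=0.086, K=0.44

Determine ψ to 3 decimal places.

Material balance + equilibrium reduce to Σ zᵢ(Kᵢ−1)/(1+ψ(Kᵢ−1)) = 0.
Check two-phase: ΣzᵢKᵢ = 1.726 > 1 and Σzᵢ/Kᵢ = 1.170 > 1, so g(0) = 0.726 > 0 and g(1) = -0.170 < 0.
Newton–Raphson from ψ = 0.5:
  ψ = 0.500: g = 0.1416, g' = -0.661 → ψ = 0.714
  ψ = 0.714: g = 0.0099, g' = -0.592 → ψ = 0.731
Converged at ψ = 0.731.

ψ = 0.731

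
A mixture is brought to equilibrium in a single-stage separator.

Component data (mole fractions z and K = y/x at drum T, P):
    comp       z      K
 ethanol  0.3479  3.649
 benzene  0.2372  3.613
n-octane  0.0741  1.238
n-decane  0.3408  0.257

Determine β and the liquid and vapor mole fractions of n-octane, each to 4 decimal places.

β = 0.7220, x_n-octane = 0.0632, y_n-octane = 0.0783

Material balance + equilibrium reduce to Σ zᵢ(Kᵢ−1)/(1+β(Kᵢ−1)) = 0.
g(0) = ΣzᵢKᵢ − 1 = 1.3058 and g(1) = 1 − Σzᵢ/Kᵢ = -0.5469, so a root lies in (0, 1).
Newton–Raphson from β = 0.33:
  β = 0.3300: g = 0.50543, g' = -1.4958 → β = 0.6679
  β = 0.6679: g = 0.07113, g' = -1.2777 → β = 0.7236
  β = 0.7236: g = -0.00219, g' = -1.3638 → β = 0.7220
Converged at β = 0.7220.
Compositions from xᵢ = zᵢ/(1+β(Kᵢ−1)), yᵢ = Kᵢxᵢ:
  ethanol: x = 0.1195, y = 0.4359
  benzene: x = 0.0822, y = 0.2969
  n-octane: x = 0.0632, y = 0.0783
  n-decane: x = 0.7351, y = 0.1889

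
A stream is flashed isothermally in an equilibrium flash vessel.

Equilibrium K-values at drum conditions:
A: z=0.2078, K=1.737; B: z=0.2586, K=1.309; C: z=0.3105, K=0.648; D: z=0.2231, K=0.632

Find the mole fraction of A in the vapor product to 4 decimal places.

y_A = 0.3119

Material balance + equilibrium reduce to Σ zᵢ(Kᵢ−1)/(1+ψ(Kᵢ−1)) = 0.
Check two-phase: ΣzᵢKᵢ = 1.0417 > 1 and Σzᵢ/Kᵢ = 1.1494 > 1, so g(0) = 0.0417 > 0 and g(1) = -0.1494 < 0.
Newton iteration, ψ⁰ = 0.34:
  ψ = 0.3400: g = -0.02322, g' = -0.1815 → ψ = 0.2120
  ψ = 0.2120: g = 0.00028, g' = -0.1866 → ψ = 0.2136
Converged at ψ = 0.2136.
Compositions from xᵢ = zᵢ/(1+ψ(Kᵢ−1)), yᵢ = Kᵢxᵢ:
  A: x = 0.1795, y = 0.3119
  B: x = 0.2426, y = 0.3176
  C: x = 0.3357, y = 0.2176
  D: x = 0.2421, y = 0.1530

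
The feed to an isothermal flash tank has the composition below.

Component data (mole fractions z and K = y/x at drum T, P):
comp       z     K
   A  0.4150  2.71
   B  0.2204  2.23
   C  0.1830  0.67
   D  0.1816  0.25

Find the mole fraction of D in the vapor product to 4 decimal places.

Let ψ = V/F and solve Σ zᵢ(Kᵢ−1)/(1+ψ(Kᵢ−1)) = 0.
g(0) = ΣzᵢKᵢ − 1 = 0.7842 and g(1) = 1 − Σzᵢ/Kᵢ = -0.2515, so a root lies in (0, 1).
Newton–Raphson from ψ = 0.5:
  ψ = 0.5000: g = 0.26018, g' = -0.7706 → ψ = 0.8376
  ψ = 0.8376: g = -0.02453, g' = -1.0631 → ψ = 0.8146
  ψ = 0.8146: g = -0.00066, g' = -1.0072 → ψ = 0.8139
Converged at ψ = 0.8139.
Compositions from xᵢ = zᵢ/(1+ψ(Kᵢ−1)), yᵢ = Kᵢxᵢ:
  A: x = 0.1735, y = 0.4702
  B: x = 0.1101, y = 0.2456
  C: x = 0.2502, y = 0.1676
  D: x = 0.4661, y = 0.1165

y_D = 0.1165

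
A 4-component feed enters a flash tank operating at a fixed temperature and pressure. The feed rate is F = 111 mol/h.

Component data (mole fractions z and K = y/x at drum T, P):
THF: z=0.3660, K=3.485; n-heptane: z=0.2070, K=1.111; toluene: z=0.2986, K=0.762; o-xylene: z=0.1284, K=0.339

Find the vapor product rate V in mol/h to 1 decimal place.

V = 100.3 mol/h

Rachford–Rice: g(ψ) = Σ zᵢ(Kᵢ−1)/(1+ψ(Kᵢ−1)) = 0.
g(0) = ΣzᵢKᵢ − 1 = 0.7765 and g(1) = 1 − Σzᵢ/Kᵢ = -0.0620, so a root lies in (0, 1).
Newton–Raphson from ψ = 0.5:
  ψ = 0.5000: g = 0.21991, g' = -0.5987 → ψ = 0.8673
  ψ = 0.8673: g = 0.02075, g' = -0.5641 → ψ = 0.9041
  ψ = 0.9041: g = -0.00046, g' = -0.5905 → ψ = 0.9033
Converged at ψ = 0.9033.
Then V = ψ·F = 0.9033·111 = 100.3 mol/h and L = F − V = 10.7 mol/h.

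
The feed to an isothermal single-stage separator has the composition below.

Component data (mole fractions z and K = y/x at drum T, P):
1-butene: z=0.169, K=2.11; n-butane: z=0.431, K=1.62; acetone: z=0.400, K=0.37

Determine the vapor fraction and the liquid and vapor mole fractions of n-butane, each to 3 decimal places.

ψ = 0.415, x_n-butane = 0.343, y_n-butane = 0.555

Newton iteration, ψ⁰ = 0.5:
  ψ = 0.500: g = -0.0433, g' = -0.521 → ψ = 0.417
  ψ = 0.417: g = -0.0012, g' = -0.494 → ψ = 0.415
Converged at ψ = 0.415.
Compositions from xᵢ = zᵢ/(1+ψ(Kᵢ−1)), yᵢ = Kᵢxᵢ:
  1-butene: x = 0.116, y = 0.244
  n-butane: x = 0.343, y = 0.555
  acetone: x = 0.541, y = 0.200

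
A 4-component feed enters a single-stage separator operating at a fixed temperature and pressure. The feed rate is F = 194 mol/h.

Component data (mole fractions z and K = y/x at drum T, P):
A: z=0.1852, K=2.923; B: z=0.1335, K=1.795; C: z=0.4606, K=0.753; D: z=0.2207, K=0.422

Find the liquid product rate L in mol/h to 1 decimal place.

L = 121.1 mol/h

Iterate (Newton) starting at ψ = 0.5:
  ψ = 0.5000: g = -0.05170, g' = -0.4036 → ψ = 0.3719
  ψ = 0.3719: g = 0.00178, g' = -0.4368 → ψ = 0.3760
Converged at ψ = 0.3760.
Then V = ψ·F = 0.3760·194 = 72.9 mol/h and L = F − V = 121.1 mol/h.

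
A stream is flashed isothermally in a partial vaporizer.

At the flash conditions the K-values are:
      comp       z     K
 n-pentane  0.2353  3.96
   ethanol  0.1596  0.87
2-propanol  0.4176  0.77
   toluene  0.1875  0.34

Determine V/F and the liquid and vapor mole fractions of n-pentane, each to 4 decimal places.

Rachford–Rice: g(V/F) = Σ zᵢ(Kᵢ−1)/(1+V/F(Kᵢ−1)) = 0.
Feasibility: ΣzᵢKᵢ = 1.4559, Σzᵢ/Kᵢ = 1.3367 — both > 1, two phases present.
Newton iteration, V/F⁰ = 0.5:
  V/F = 0.5000: g = -0.03458, g' = -0.5484 → V/F = 0.4370
  V/F = 0.4370: g = 0.00102, g' = -0.5836 → V/F = 0.4387
Converged at V/F = 0.4387.
Compositions from xᵢ = zᵢ/(1+V/F(Kᵢ−1)), yᵢ = Kᵢxᵢ:
  n-pentane: x = 0.1024, y = 0.4054
  ethanol: x = 0.1693, y = 0.1472
  2-propanol: x = 0.4645, y = 0.3576
  toluene: x = 0.2639, y = 0.0897

V/F = 0.4387, x_n-pentane = 0.1024, y_n-pentane = 0.4054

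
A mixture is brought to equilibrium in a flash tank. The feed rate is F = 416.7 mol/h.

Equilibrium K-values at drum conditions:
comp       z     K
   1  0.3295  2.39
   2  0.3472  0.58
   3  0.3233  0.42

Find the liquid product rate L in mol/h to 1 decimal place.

Material balance + equilibrium reduce to Σ zᵢ(Kᵢ−1)/(1+V/F(Kᵢ−1)) = 0.
g(0) = ΣzᵢKᵢ − 1 = 0.1247 and g(1) = 1 − Σzᵢ/Kᵢ = -0.5062, so a root lies in (0, 1).
Iterate (Newton) starting at V/F = 0.42:
  V/F = 0.4200: g = -0.13578, g' = -0.5342 → V/F = 0.1658
  V/F = 0.1658: g = 0.00801, g' = -0.6244 → V/F = 0.1786
  V/F = 0.1786: g = 0.00006, g' = -0.6155 → V/F = 0.1787
Converged at V/F = 0.1787.
Then V = V/F·F = 0.1787·416.7 = 74.5 mol/h and L = F − V = 342.2 mol/h.

L = 342.2 mol/h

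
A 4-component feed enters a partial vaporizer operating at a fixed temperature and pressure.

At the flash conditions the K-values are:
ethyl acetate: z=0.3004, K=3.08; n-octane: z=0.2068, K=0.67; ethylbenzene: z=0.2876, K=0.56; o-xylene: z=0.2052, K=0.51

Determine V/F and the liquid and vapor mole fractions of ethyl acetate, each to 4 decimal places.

V/F = 0.3723, x_ethyl acetate = 0.1693, y_ethyl acetate = 0.5214

Newton iteration, V/F⁰ = 0.5:
  V/F = 0.5000: g = -0.07085, g' = -0.5225 → V/F = 0.3644
  V/F = 0.3644: g = 0.00474, g' = -0.6016 → V/F = 0.3723
Converged at V/F = 0.3723.
Compositions from xᵢ = zᵢ/(1+V/F(Kᵢ−1)), yᵢ = Kᵢxᵢ:
  ethyl acetate: x = 0.1693, y = 0.5214
  n-octane: x = 0.2358, y = 0.1580
  ethylbenzene: x = 0.3439, y = 0.1926
  o-xylene: x = 0.2510, y = 0.1280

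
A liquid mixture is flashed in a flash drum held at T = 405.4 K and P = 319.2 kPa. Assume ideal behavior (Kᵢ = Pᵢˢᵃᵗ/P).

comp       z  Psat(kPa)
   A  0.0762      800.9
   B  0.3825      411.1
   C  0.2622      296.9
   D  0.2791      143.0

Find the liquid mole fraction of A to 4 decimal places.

Raoult's law: Kᵢ = Pᵢˢᵃᵗ/P = Pᵢˢᵃᵗ/319.2.
  K_A = 800.9/319.2 = 2.509085, K_B = 411.1/319.2 = 1.287907, K_C = 296.9/319.2 = 0.930138, K_D = 143.0/319.2 = 0.447995
Let β = V/F and solve Σ zᵢ(Kᵢ−1)/(1+β(Kᵢ−1)) = 0.
Feasibility: ΣzᵢKᵢ = 1.0527, Σzᵢ/Kᵢ = 1.2323 — both > 1, two phases present.
Iterate (Newton) starting at β = 0.5:
  β = 0.5000: g = -0.06997, g' = -0.2442 → β = 0.2135
  β = 0.2135: g = -0.00252, g' = -0.2380 → β = 0.2029
Converged at β = 0.2029.
Compositions from xᵢ = zᵢ/(1+β(Kᵢ−1)), yᵢ = Kᵢxᵢ:
  A: x = 0.0583, y = 0.1464
  B: x = 0.3614, y = 0.4654
  C: x = 0.2660, y = 0.2474
  D: x = 0.3143, y = 0.1408

x_A = 0.0583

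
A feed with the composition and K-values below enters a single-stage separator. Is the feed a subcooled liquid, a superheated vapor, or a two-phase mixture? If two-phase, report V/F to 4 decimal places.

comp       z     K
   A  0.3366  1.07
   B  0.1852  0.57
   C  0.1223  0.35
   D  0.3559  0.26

subcooled liquid

ΣzᵢKᵢ = 0.6011; Σzᵢ/Kᵢ = 2.3578.
Since ΣzᵢKᵢ < 1 the mixture is below its bubble point — single liquid phase.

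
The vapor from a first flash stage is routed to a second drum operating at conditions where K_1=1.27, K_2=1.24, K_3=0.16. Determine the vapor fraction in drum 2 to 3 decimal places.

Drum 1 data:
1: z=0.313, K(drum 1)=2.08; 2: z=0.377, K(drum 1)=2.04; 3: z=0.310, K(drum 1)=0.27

Drum 1:
Newton iteration, ψ₁⁰ = 0.5:
  ψ₁ = 0.500: g = 0.1211, g' = -0.740 → ψ₁ = 0.664
  ψ₁ = 0.664: g = -0.0100, g' = -0.888 → ψ₁ = 0.652
Converged at ψ₁ = 0.652.
Drum-1 compositions:
  1: x = 0.184, y = 0.382
  2: x = 0.225, y = 0.458
  3: x = 0.592, y = 0.160
Drum-2 feed = drum-1 vapor: z₂ = (0.3820, 0.4583, 0.1598).
Drum 2:
Let ψ₂ = V/F and solve Σ zᵢ(Kᵢ−1)/(1+ψ₂(Kᵢ−1)) = 0.
g(0) = ΣzᵢKᵢ − 1 = 0.079 and g(1) = 1 − Σzᵢ/Kᵢ = -0.669, so a root lies in (0, 1).
Newton iteration, ψ₂⁰ = 0.5:
  ψ₂ = 0.500: g = -0.0423, g' = -0.378 → ψ₂ = 0.388
  ψ₂ = 0.388: g = -0.0051, g' = -0.293 → ψ₂ = 0.371
  ψ₂ = 0.371: g = -0.0001, g' = -0.283 → ψ₂ = 0.370
Converged at ψ₂ = 0.370.
  1: x = 0.347, y = 0.441
  2: x = 0.421, y = 0.522
  3: x = 0.232, y = 0.037

V/F (drum 2) = 0.370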